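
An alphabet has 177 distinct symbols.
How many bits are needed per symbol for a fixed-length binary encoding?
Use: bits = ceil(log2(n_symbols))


log2(177) = 7.4676
Bracket: 2^7 = 128 < 177 <= 2^8 = 256
So ceil(log2(177)) = 8

bits = ceil(log2(177)) = ceil(7.4676) = 8 bits


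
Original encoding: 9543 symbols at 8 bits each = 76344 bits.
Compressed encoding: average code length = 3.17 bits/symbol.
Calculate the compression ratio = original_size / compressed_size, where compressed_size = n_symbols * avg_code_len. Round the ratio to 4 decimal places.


original_size = n_symbols * orig_bits = 9543 * 8 = 76344 bits
compressed_size = n_symbols * avg_code_len = 9543 * 3.17 = 30251.31 bits
ratio = original_size / compressed_size = 76344 / 30251.31 = 2.5237

Compression ratio = 2.5237


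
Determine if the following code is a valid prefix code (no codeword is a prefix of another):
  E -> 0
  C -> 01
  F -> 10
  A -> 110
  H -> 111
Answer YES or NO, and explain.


Checking each pair (does one codeword prefix another?):
  E='0' vs C='01': prefix -- VIOLATION

NO -- this is NOT a valid prefix code. E (0) is a prefix of C (01).


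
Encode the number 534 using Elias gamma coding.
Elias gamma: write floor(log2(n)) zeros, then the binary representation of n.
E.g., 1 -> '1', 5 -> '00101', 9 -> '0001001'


num_bits = floor(log2(534)) + 1 = 10
leading_zeros = num_bits - 1 = 9
binary(534) = 1000010110

Elias gamma(534) = '000000000' + '1000010110' = 0000000001000010110 (19 bits)


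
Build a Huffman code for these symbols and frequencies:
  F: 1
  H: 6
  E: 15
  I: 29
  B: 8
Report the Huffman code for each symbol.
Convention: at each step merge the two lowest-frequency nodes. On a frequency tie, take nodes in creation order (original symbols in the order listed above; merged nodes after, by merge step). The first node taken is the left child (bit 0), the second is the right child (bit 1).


Huffman tree construction:
Step 1: Merge F(1) + H(6) = 7
Step 2: Merge (F+H)(7) + B(8) = 15
Step 3: Merge E(15) + ((F+H)+B)(15) = 30
Step 4: Merge I(29) + (E+((F+H)+B))(30) = 59
Read each symbol's code off the tree from the root (left child = 0, right child = 1).

Codes:
  F: 1100 (length 4)
  H: 1101 (length 4)
  E: 10 (length 2)
  I: 0 (length 1)
  B: 111 (length 3)
Average code length: 111/59 = 1.8814 bits/symbol


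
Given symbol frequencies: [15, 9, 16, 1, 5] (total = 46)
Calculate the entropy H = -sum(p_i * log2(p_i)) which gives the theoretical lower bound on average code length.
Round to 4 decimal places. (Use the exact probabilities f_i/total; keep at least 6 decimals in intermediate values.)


Per-symbol terms -p_i * log2(p_i) with p_i = f_i/46:
  p = 15/46 = 0.326087: log2(p) = -1.616671, -p*log2(p) = 0.527175
  p = 9/46 = 0.195652: log2(p) = -2.353637, -p*log2(p) = 0.460494
  p = 16/46 = 0.347826: log2(p) = -1.523562, -p*log2(p) = 0.529935
  p = 1/46 = 0.021739: log2(p) = -5.523562, -p*log2(p) = 0.120077
  p = 5/46 = 0.108696: log2(p) = -3.201634, -p*log2(p) = 0.348004
H = 0.527175 + 0.460494 + 0.529935 + 0.120077 + 0.348004 = 1.985685

H = 1.9857 bits/symbol


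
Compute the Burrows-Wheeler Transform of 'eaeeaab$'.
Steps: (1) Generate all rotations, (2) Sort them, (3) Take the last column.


Rotations (sorted):
  0: $eaeeaab -> last char: b
  1: aab$eaee -> last char: e
  2: ab$eaeea -> last char: a
  3: aeeaab$e -> last char: e
  4: b$eaeeaa -> last char: a
  5: eaab$eae -> last char: e
  6: eaeeaab$ -> last char: $
  7: eeaab$ea -> last char: a


BWT = beaeae$a


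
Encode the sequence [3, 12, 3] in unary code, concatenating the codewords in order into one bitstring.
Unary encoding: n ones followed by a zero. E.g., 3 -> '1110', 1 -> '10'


Encode each number as n ones followed by a terminating 0:
  3 -> 1110 (4 bits)
  12 -> 1111111111110 (13 bits)
  3 -> 1110 (4 bits)
Total length = 4 + 13 + 4 = 21 bits.

Unary([3, 12, 3]) = 111011111111111101110 (21 bits)


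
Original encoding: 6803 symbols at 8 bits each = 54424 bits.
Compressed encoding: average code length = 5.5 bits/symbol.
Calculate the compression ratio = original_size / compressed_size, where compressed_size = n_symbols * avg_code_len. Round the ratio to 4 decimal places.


original_size = n_symbols * orig_bits = 6803 * 8 = 54424 bits
compressed_size = n_symbols * avg_code_len = 6803 * 5.5 = 37416.5 bits
ratio = original_size / compressed_size = 54424 / 37416.5 = 1.4545

Compression ratio = 1.4545


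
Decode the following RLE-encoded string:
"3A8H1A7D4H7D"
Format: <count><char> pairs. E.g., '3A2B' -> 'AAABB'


Expanding each <count><char> pair:
  3A -> 'AAA'
  8H -> 'HHHHHHHH'
  1A -> 'A'
  7D -> 'DDDDDDD'
  4H -> 'HHHH'
  7D -> 'DDDDDDD'

Decoded = AAAHHHHHHHHADDDDDDDHHHHDDDDDDD


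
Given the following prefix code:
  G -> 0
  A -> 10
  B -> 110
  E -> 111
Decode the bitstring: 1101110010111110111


Decoding step by step:
Bits 110 -> B
Bits 111 -> E
Bits 0 -> G
Bits 0 -> G
Bits 10 -> A
Bits 111 -> E
Bits 110 -> B
Bits 111 -> E


Decoded message: BEGGAEBE


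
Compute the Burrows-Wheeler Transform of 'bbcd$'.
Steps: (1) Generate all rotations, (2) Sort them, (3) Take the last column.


Rotations (sorted):
  0: $bbcd -> last char: d
  1: bbcd$ -> last char: $
  2: bcd$b -> last char: b
  3: cd$bb -> last char: b
  4: d$bbc -> last char: c


BWT = d$bbc


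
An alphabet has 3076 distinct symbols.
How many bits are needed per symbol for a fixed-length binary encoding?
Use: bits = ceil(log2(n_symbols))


log2(3076) = 11.5868
Bracket: 2^11 = 2048 < 3076 <= 2^12 = 4096
So ceil(log2(3076)) = 12

bits = ceil(log2(3076)) = ceil(11.5868) = 12 bits


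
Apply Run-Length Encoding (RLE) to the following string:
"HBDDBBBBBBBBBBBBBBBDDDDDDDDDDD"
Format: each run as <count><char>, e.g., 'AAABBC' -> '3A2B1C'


Scanning runs left to right:
  i=0: run of 'H' x 1 -> '1H'
  i=1: run of 'B' x 1 -> '1B'
  i=2: run of 'D' x 2 -> '2D'
  i=4: run of 'B' x 15 -> '15B'
  i=19: run of 'D' x 11 -> '11D'

RLE = 1H1B2D15B11D


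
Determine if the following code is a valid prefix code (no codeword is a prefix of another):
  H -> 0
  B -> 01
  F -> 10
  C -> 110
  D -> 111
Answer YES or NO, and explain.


Checking each pair (does one codeword prefix another?):
  H='0' vs B='01': prefix -- VIOLATION

NO -- this is NOT a valid prefix code. H (0) is a prefix of B (01).


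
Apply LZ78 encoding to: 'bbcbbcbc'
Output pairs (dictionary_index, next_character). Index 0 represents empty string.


LZ78 encoding steps:
Dictionary: {0: ''}
Step 1: w='' (idx 0), next='b' -> output (0, 'b'), add 'b' as idx 1
Step 2: w='b' (idx 1), next='c' -> output (1, 'c'), add 'bc' as idx 2
Step 3: w='b' (idx 1), next='b' -> output (1, 'b'), add 'bb' as idx 3
Step 4: w='' (idx 0), next='c' -> output (0, 'c'), add 'c' as idx 4
Step 5: w='bc' (idx 2), end of input -> output (2, '')


Encoded: [(0, 'b'), (1, 'c'), (1, 'b'), (0, 'c'), (2, '')]


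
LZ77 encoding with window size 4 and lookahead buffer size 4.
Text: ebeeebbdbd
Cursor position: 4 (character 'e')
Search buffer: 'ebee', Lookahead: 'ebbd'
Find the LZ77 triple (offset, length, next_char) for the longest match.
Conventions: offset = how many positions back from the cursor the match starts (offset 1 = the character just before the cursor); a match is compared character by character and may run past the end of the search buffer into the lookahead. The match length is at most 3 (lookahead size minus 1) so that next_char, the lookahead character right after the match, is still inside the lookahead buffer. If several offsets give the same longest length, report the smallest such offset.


Try each offset into the search buffer:
  offset=1 (pos 3, char 'e'): match length 1
  offset=2 (pos 2, char 'e'): match length 1
  offset=3 (pos 1, char 'b'): match length 0
  offset=4 (pos 0, char 'e'): match length 2
Longest match has length 2 at offset 4.
next_char = character at position 4 + 2 = 6 -> 'b'

Best match: offset=4, length=2 (matching 'eb' starting at position 0)
LZ77 triple: (4, 2, 'b')


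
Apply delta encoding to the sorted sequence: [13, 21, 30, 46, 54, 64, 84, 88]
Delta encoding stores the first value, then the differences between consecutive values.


First value: 13
Deltas:
  21 - 13 = 8
  30 - 21 = 9
  46 - 30 = 16
  54 - 46 = 8
  64 - 54 = 10
  84 - 64 = 20
  88 - 84 = 4


Delta encoded: [13, 8, 9, 16, 8, 10, 20, 4]


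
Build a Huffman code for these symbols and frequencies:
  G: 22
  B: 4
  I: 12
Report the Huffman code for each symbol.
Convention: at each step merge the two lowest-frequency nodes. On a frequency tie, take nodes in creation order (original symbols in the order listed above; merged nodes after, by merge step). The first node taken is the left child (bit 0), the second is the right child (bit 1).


Huffman tree construction:
Step 1: Merge B(4) + I(12) = 16
Step 2: Merge (B+I)(16) + G(22) = 38
Read each symbol's code off the tree from the root (left child = 0, right child = 1).

Codes:
  G: 1 (length 1)
  B: 00 (length 2)
  I: 01 (length 2)
Average code length: 54/38 = 1.4211 bits/symbol


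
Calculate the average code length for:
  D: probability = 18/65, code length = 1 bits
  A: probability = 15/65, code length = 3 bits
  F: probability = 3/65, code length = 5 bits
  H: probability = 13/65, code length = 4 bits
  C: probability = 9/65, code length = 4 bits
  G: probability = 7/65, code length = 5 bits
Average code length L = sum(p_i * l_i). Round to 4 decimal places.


Weighted contributions p_i * l_i:
  D: (18/65) * 1 = 18/65
  A: (15/65) * 3 = 45/65
  F: (3/65) * 5 = 15/65
  H: (13/65) * 4 = 52/65
  C: (9/65) * 4 = 36/65
  G: (7/65) * 5 = 35/65
Sum = (18 + 45 + 15 + 52 + 36 + 35)/65 = 201/65

L = 201/65 = 3.0923 bits/symbol


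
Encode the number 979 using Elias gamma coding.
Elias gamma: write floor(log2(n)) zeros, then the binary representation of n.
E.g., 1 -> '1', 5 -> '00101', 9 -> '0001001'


num_bits = floor(log2(979)) + 1 = 10
leading_zeros = num_bits - 1 = 9
binary(979) = 1111010011

Elias gamma(979) = '000000000' + '1111010011' = 0000000001111010011 (19 bits)


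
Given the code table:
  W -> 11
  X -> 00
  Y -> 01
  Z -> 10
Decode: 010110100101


Decoding:
01 -> Y
01 -> Y
10 -> Z
10 -> Z
01 -> Y
01 -> Y


Result: YYZZYY


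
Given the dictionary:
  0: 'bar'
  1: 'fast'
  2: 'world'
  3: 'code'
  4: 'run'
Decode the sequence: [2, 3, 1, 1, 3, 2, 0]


Look up each index in the dictionary:
  2 -> 'world'
  3 -> 'code'
  1 -> 'fast'
  1 -> 'fast'
  3 -> 'code'
  2 -> 'world'
  0 -> 'bar'

Decoded: "world code fast fast code world bar"


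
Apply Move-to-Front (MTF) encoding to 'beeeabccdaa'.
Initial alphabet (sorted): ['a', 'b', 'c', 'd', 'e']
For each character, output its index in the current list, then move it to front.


MTF encoding:
'b': index 1 in ['a', 'b', 'c', 'd', 'e'] -> ['b', 'a', 'c', 'd', 'e']
'e': index 4 in ['b', 'a', 'c', 'd', 'e'] -> ['e', 'b', 'a', 'c', 'd']
'e': index 0 in ['e', 'b', 'a', 'c', 'd'] -> ['e', 'b', 'a', 'c', 'd']
'e': index 0 in ['e', 'b', 'a', 'c', 'd'] -> ['e', 'b', 'a', 'c', 'd']
'a': index 2 in ['e', 'b', 'a', 'c', 'd'] -> ['a', 'e', 'b', 'c', 'd']
'b': index 2 in ['a', 'e', 'b', 'c', 'd'] -> ['b', 'a', 'e', 'c', 'd']
'c': index 3 in ['b', 'a', 'e', 'c', 'd'] -> ['c', 'b', 'a', 'e', 'd']
'c': index 0 in ['c', 'b', 'a', 'e', 'd'] -> ['c', 'b', 'a', 'e', 'd']
'd': index 4 in ['c', 'b', 'a', 'e', 'd'] -> ['d', 'c', 'b', 'a', 'e']
'a': index 3 in ['d', 'c', 'b', 'a', 'e'] -> ['a', 'd', 'c', 'b', 'e']
'a': index 0 in ['a', 'd', 'c', 'b', 'e'] -> ['a', 'd', 'c', 'b', 'e']


Output: [1, 4, 0, 0, 2, 2, 3, 0, 4, 3, 0]


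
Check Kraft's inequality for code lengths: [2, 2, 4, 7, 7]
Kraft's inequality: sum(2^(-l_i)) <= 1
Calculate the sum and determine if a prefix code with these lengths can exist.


Sum = 2^(-2) + 2^(-2) + 2^(-4) + 2^(-7) + 2^(-7)
    = 0.25 + 0.25 + 0.0625 + 0.0078125 + 0.0078125
    = 74/128 = 0.578125
Since 0.578125 <= 1, Kraft's inequality IS satisfied.
A prefix code with these lengths CAN exist.

Kraft sum = 0.578125. Satisfied.


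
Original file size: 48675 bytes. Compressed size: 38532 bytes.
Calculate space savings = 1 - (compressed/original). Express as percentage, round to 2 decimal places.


ratio = compressed/original = 38532/48675 = 0.791618
savings = 1 - ratio = 1 - 0.791618 = 0.208382
as a percentage: 0.208382 * 100 = 20.84%

Space savings = 1 - 38532/48675 = 20.84%


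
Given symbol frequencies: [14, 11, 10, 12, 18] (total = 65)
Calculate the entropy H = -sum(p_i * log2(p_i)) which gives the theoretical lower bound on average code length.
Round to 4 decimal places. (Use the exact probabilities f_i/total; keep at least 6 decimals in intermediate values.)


Per-symbol terms -p_i * log2(p_i) with p_i = f_i/65:
  p = 14/65 = 0.215385: log2(p) = -2.215013, -p*log2(p) = 0.477080
  p = 11/65 = 0.169231: log2(p) = -2.562936, -p*log2(p) = 0.433728
  p = 10/65 = 0.153846: log2(p) = -2.700440, -p*log2(p) = 0.415452
  p = 12/65 = 0.184615: log2(p) = -2.437405, -p*log2(p) = 0.449983
  p = 18/65 = 0.276923: log2(p) = -1.852443, -p*log2(p) = 0.512984
H = 0.477080 + 0.433728 + 0.415452 + 0.449983 + 0.512984 = 2.289227

H = 2.2892 bits/symbol


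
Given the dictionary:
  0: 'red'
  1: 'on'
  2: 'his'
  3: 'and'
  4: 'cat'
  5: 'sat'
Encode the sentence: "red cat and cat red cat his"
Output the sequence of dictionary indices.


Look up each word in the dictionary:
  'red' -> 0
  'cat' -> 4
  'and' -> 3
  'cat' -> 4
  'red' -> 0
  'cat' -> 4
  'his' -> 2

Encoded: [0, 4, 3, 4, 0, 4, 2]


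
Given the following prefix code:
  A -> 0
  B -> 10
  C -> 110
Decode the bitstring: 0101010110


Decoding step by step:
Bits 0 -> A
Bits 10 -> B
Bits 10 -> B
Bits 10 -> B
Bits 110 -> C


Decoded message: ABBBC


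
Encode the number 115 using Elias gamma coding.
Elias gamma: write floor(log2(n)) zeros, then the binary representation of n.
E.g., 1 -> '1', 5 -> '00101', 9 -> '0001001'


num_bits = floor(log2(115)) + 1 = 7
leading_zeros = num_bits - 1 = 6
binary(115) = 1110011

Elias gamma(115) = '000000' + '1110011' = 0000001110011 (13 bits)


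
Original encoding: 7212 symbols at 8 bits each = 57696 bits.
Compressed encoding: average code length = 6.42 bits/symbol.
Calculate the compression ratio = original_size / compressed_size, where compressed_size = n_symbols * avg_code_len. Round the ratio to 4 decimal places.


original_size = n_symbols * orig_bits = 7212 * 8 = 57696 bits
compressed_size = n_symbols * avg_code_len = 7212 * 6.42 = 46301.04 bits
ratio = original_size / compressed_size = 57696 / 46301.04 = 1.2461

Compression ratio = 1.2461


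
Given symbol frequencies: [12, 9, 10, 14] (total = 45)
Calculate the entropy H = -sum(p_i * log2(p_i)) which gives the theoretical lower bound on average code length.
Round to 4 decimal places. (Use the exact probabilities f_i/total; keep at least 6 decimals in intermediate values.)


Per-symbol terms -p_i * log2(p_i) with p_i = f_i/45:
  p = 12/45 = 0.266667: log2(p) = -1.906891, -p*log2(p) = 0.508504
  p = 9/45 = 0.200000: log2(p) = -2.321928, -p*log2(p) = 0.464386
  p = 10/45 = 0.222222: log2(p) = -2.169925, -p*log2(p) = 0.482206
  p = 14/45 = 0.311111: log2(p) = -1.684498, -p*log2(p) = 0.524066
H = 0.508504 + 0.464386 + 0.482206 + 0.524066 = 1.979162

H = 1.9792 bits/symbol


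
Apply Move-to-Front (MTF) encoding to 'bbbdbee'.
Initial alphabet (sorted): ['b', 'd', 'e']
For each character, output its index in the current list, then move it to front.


MTF encoding:
'b': index 0 in ['b', 'd', 'e'] -> ['b', 'd', 'e']
'b': index 0 in ['b', 'd', 'e'] -> ['b', 'd', 'e']
'b': index 0 in ['b', 'd', 'e'] -> ['b', 'd', 'e']
'd': index 1 in ['b', 'd', 'e'] -> ['d', 'b', 'e']
'b': index 1 in ['d', 'b', 'e'] -> ['b', 'd', 'e']
'e': index 2 in ['b', 'd', 'e'] -> ['e', 'b', 'd']
'e': index 0 in ['e', 'b', 'd'] -> ['e', 'b', 'd']


Output: [0, 0, 0, 1, 1, 2, 0]


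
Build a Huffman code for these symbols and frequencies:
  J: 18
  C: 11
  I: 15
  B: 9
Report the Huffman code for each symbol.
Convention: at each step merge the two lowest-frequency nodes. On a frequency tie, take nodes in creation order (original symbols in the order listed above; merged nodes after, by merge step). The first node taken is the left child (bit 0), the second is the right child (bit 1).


Huffman tree construction:
Step 1: Merge B(9) + C(11) = 20
Step 2: Merge I(15) + J(18) = 33
Step 3: Merge (B+C)(20) + (I+J)(33) = 53
Read each symbol's code off the tree from the root (left child = 0, right child = 1).

Codes:
  J: 11 (length 2)
  C: 01 (length 2)
  I: 10 (length 2)
  B: 00 (length 2)
Average code length: 106/53 = 2.0000 bits/symbol


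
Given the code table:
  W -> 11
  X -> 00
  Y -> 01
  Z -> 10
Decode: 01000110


Decoding:
01 -> Y
00 -> X
01 -> Y
10 -> Z


Result: YXYZ


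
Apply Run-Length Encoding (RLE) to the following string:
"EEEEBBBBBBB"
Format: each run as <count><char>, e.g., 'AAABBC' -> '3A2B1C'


Scanning runs left to right:
  i=0: run of 'E' x 4 -> '4E'
  i=4: run of 'B' x 7 -> '7B'

RLE = 4E7B


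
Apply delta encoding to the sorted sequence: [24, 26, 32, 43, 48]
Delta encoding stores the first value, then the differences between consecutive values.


First value: 24
Deltas:
  26 - 24 = 2
  32 - 26 = 6
  43 - 32 = 11
  48 - 43 = 5


Delta encoded: [24, 2, 6, 11, 5]


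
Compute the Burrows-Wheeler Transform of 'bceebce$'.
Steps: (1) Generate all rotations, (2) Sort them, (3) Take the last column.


Rotations (sorted):
  0: $bceebce -> last char: e
  1: bce$bcee -> last char: e
  2: bceebce$ -> last char: $
  3: ce$bceeb -> last char: b
  4: ceebce$b -> last char: b
  5: e$bceebc -> last char: c
  6: ebce$bce -> last char: e
  7: eebce$bc -> last char: c


BWT = ee$bbcec


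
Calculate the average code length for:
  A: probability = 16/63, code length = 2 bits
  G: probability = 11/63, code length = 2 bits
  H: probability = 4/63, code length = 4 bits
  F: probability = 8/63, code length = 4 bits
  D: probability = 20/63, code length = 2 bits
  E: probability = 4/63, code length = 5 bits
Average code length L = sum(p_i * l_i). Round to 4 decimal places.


Weighted contributions p_i * l_i:
  A: (16/63) * 2 = 32/63
  G: (11/63) * 2 = 22/63
  H: (4/63) * 4 = 16/63
  F: (8/63) * 4 = 32/63
  D: (20/63) * 2 = 40/63
  E: (4/63) * 5 = 20/63
Sum = (32 + 22 + 16 + 32 + 40 + 20)/63 = 162/63

L = 162/63 = 2.5714 bits/symbol


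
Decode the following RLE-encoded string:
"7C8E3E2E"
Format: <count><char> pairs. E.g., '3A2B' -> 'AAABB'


Expanding each <count><char> pair:
  7C -> 'CCCCCCC'
  8E -> 'EEEEEEEE'
  3E -> 'EEE'
  2E -> 'EE'

Decoded = CCCCCCCEEEEEEEEEEEEE


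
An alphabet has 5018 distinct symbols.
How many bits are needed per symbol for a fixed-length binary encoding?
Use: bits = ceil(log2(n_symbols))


log2(5018) = 12.2929
Bracket: 2^12 = 4096 < 5018 <= 2^13 = 8192
So ceil(log2(5018)) = 13

bits = ceil(log2(5018)) = ceil(12.2929) = 13 bits


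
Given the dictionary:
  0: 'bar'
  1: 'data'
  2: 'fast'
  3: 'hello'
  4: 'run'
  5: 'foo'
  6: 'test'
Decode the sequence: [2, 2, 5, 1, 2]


Look up each index in the dictionary:
  2 -> 'fast'
  2 -> 'fast'
  5 -> 'foo'
  1 -> 'data'
  2 -> 'fast'

Decoded: "fast fast foo data fast"


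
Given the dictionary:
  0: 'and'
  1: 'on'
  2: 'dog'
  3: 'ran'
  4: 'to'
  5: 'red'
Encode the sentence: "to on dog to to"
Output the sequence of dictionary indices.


Look up each word in the dictionary:
  'to' -> 4
  'on' -> 1
  'dog' -> 2
  'to' -> 4
  'to' -> 4

Encoded: [4, 1, 2, 4, 4]


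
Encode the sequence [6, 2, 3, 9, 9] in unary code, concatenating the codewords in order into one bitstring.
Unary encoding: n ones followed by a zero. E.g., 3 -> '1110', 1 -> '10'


Encode each number as n ones followed by a terminating 0:
  6 -> 1111110 (7 bits)
  2 -> 110 (3 bits)
  3 -> 1110 (4 bits)
  9 -> 1111111110 (10 bits)
  9 -> 1111111110 (10 bits)
Total length = 7 + 3 + 4 + 10 + 10 = 34 bits.

Unary([6, 2, 3, 9, 9]) = 1111110110111011111111101111111110 (34 bits)


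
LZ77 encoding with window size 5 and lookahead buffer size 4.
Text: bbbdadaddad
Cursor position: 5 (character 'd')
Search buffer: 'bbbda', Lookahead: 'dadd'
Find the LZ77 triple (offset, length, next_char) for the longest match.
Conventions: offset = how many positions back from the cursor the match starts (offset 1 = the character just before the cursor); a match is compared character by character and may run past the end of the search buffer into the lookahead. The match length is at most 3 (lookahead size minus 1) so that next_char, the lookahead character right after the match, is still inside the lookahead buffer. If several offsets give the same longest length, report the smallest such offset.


Try each offset into the search buffer:
  offset=1 (pos 4, char 'a'): match length 0
  offset=2 (pos 3, char 'd'): match length 3
  offset=3 (pos 2, char 'b'): match length 0
  offset=4 (pos 1, char 'b'): match length 0
  offset=5 (pos 0, char 'b'): match length 0
Longest match has length 3 at offset 2.
next_char = character at position 5 + 3 = 8 -> 'd'

Best match: offset=2, length=3 (matching 'dad' starting at position 3)
LZ77 triple: (2, 3, 'd')


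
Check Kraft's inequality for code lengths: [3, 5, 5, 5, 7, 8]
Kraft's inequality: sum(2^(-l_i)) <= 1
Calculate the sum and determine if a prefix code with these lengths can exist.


Sum = 2^(-3) + 2^(-5) + 2^(-5) + 2^(-5) + 2^(-7) + 2^(-8)
    = 0.125 + 0.03125 + 0.03125 + 0.03125 + 0.0078125 + 0.00390625
    = 59/256 = 0.23046875
Since 0.23046875 <= 1, Kraft's inequality IS satisfied.
A prefix code with these lengths CAN exist.

Kraft sum = 0.23046875. Satisfied.


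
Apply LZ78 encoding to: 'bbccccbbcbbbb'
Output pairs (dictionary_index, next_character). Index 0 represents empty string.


LZ78 encoding steps:
Dictionary: {0: ''}
Step 1: w='' (idx 0), next='b' -> output (0, 'b'), add 'b' as idx 1
Step 2: w='b' (idx 1), next='c' -> output (1, 'c'), add 'bc' as idx 2
Step 3: w='' (idx 0), next='c' -> output (0, 'c'), add 'c' as idx 3
Step 4: w='c' (idx 3), next='c' -> output (3, 'c'), add 'cc' as idx 4
Step 5: w='b' (idx 1), next='b' -> output (1, 'b'), add 'bb' as idx 5
Step 6: w='c' (idx 3), next='b' -> output (3, 'b'), add 'cb' as idx 6
Step 7: w='bb' (idx 5), next='b' -> output (5, 'b'), add 'bbb' as idx 7


Encoded: [(0, 'b'), (1, 'c'), (0, 'c'), (3, 'c'), (1, 'b'), (3, 'b'), (5, 'b')]


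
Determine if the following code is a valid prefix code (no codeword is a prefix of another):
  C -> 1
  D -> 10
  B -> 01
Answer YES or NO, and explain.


Checking each pair (does one codeword prefix another?):
  C='1' vs D='10': prefix -- VIOLATION

NO -- this is NOT a valid prefix code. C (1) is a prefix of D (10).


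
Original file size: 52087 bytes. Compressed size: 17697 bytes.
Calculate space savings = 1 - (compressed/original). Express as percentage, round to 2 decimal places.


ratio = compressed/original = 17697/52087 = 0.339758
savings = 1 - ratio = 1 - 0.339758 = 0.660242
as a percentage: 0.660242 * 100 = 66.02%

Space savings = 1 - 17697/52087 = 66.02%


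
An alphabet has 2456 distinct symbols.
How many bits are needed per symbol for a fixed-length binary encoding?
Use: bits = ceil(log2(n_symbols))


log2(2456) = 11.2621
Bracket: 2^11 = 2048 < 2456 <= 2^12 = 4096
So ceil(log2(2456)) = 12

bits = ceil(log2(2456)) = ceil(11.2621) = 12 bits


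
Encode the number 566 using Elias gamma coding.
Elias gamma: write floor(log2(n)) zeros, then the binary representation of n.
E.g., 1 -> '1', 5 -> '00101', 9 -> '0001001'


num_bits = floor(log2(566)) + 1 = 10
leading_zeros = num_bits - 1 = 9
binary(566) = 1000110110

Elias gamma(566) = '000000000' + '1000110110' = 0000000001000110110 (19 bits)


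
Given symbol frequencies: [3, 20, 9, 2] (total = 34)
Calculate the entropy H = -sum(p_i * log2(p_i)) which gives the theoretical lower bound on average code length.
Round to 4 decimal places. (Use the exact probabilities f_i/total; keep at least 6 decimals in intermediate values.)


Per-symbol terms -p_i * log2(p_i) with p_i = f_i/34:
  p = 3/34 = 0.088235: log2(p) = -3.502500, -p*log2(p) = 0.309044
  p = 20/34 = 0.588235: log2(p) = -0.765535, -p*log2(p) = 0.450315
  p = 9/34 = 0.264706: log2(p) = -1.917538, -p*log2(p) = 0.507584
  p = 2/34 = 0.058824: log2(p) = -4.087463, -p*log2(p) = 0.240439
H = 0.309044 + 0.450315 + 0.507584 + 0.240439 = 1.507382

H = 1.5074 bits/symbol


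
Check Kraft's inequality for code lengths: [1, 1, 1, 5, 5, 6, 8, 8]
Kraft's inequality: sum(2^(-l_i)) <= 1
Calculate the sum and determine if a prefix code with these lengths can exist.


Sum = 2^(-1) + 2^(-1) + 2^(-1) + 2^(-5) + 2^(-5) + 2^(-6) + 2^(-8) + 2^(-8)
    = 0.5 + 0.5 + 0.5 + 0.03125 + 0.03125 + 0.015625 + 0.00390625 + 0.00390625
    = 406/256 = 1.5859375
Since 1.5859375 > 1, Kraft's inequality is NOT satisfied.
A prefix code with these lengths CANNOT exist.

Kraft sum = 1.5859375. Not satisfied.


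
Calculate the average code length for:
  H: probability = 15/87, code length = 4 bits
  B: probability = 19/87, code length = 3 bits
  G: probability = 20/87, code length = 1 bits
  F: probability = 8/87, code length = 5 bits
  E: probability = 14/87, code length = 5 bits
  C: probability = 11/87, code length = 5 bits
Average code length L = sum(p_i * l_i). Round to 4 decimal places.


Weighted contributions p_i * l_i:
  H: (15/87) * 4 = 60/87
  B: (19/87) * 3 = 57/87
  G: (20/87) * 1 = 20/87
  F: (8/87) * 5 = 40/87
  E: (14/87) * 5 = 70/87
  C: (11/87) * 5 = 55/87
Sum = (60 + 57 + 20 + 40 + 70 + 55)/87 = 302/87

L = 302/87 = 3.4713 bits/symbol


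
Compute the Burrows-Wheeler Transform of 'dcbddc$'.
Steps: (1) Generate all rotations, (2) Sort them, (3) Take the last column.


Rotations (sorted):
  0: $dcbddc -> last char: c
  1: bddc$dc -> last char: c
  2: c$dcbdd -> last char: d
  3: cbddc$d -> last char: d
  4: dc$dcbd -> last char: d
  5: dcbddc$ -> last char: $
  6: ddc$dcb -> last char: b


BWT = ccddd$b


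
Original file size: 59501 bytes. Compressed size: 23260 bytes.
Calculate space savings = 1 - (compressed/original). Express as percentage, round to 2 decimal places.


ratio = compressed/original = 23260/59501 = 0.390918
savings = 1 - ratio = 1 - 0.390918 = 0.609082
as a percentage: 0.609082 * 100 = 60.91%

Space savings = 1 - 23260/59501 = 60.91%


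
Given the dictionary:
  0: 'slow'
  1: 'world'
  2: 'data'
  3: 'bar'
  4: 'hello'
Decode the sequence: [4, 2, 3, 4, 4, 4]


Look up each index in the dictionary:
  4 -> 'hello'
  2 -> 'data'
  3 -> 'bar'
  4 -> 'hello'
  4 -> 'hello'
  4 -> 'hello'

Decoded: "hello data bar hello hello hello"


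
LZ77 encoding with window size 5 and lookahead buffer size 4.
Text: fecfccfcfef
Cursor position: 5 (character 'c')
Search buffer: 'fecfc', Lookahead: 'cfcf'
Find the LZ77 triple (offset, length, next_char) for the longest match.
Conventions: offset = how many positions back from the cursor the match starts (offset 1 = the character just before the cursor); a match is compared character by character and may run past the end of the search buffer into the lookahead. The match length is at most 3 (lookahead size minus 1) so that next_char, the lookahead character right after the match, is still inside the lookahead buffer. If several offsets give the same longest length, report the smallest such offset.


Try each offset into the search buffer:
  offset=1 (pos 4, char 'c'): match length 1
  offset=2 (pos 3, char 'f'): match length 0
  offset=3 (pos 2, char 'c'): match length 3
  offset=4 (pos 1, char 'e'): match length 0
  offset=5 (pos 0, char 'f'): match length 0
Longest match has length 3 at offset 3.
next_char = character at position 5 + 3 = 8 -> 'f'

Best match: offset=3, length=3 (matching 'cfc' starting at position 2)
LZ77 triple: (3, 3, 'f')


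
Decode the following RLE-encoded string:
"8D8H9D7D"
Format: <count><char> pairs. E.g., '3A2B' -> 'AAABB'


Expanding each <count><char> pair:
  8D -> 'DDDDDDDD'
  8H -> 'HHHHHHHH'
  9D -> 'DDDDDDDDD'
  7D -> 'DDDDDDD'

Decoded = DDDDDDDDHHHHHHHHDDDDDDDDDDDDDDDD


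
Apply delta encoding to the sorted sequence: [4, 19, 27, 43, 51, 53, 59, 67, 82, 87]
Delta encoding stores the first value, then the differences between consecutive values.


First value: 4
Deltas:
  19 - 4 = 15
  27 - 19 = 8
  43 - 27 = 16
  51 - 43 = 8
  53 - 51 = 2
  59 - 53 = 6
  67 - 59 = 8
  82 - 67 = 15
  87 - 82 = 5


Delta encoded: [4, 15, 8, 16, 8, 2, 6, 8, 15, 5]


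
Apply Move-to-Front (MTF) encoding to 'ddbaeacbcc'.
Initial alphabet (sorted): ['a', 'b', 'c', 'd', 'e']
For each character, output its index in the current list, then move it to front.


MTF encoding:
'd': index 3 in ['a', 'b', 'c', 'd', 'e'] -> ['d', 'a', 'b', 'c', 'e']
'd': index 0 in ['d', 'a', 'b', 'c', 'e'] -> ['d', 'a', 'b', 'c', 'e']
'b': index 2 in ['d', 'a', 'b', 'c', 'e'] -> ['b', 'd', 'a', 'c', 'e']
'a': index 2 in ['b', 'd', 'a', 'c', 'e'] -> ['a', 'b', 'd', 'c', 'e']
'e': index 4 in ['a', 'b', 'd', 'c', 'e'] -> ['e', 'a', 'b', 'd', 'c']
'a': index 1 in ['e', 'a', 'b', 'd', 'c'] -> ['a', 'e', 'b', 'd', 'c']
'c': index 4 in ['a', 'e', 'b', 'd', 'c'] -> ['c', 'a', 'e', 'b', 'd']
'b': index 3 in ['c', 'a', 'e', 'b', 'd'] -> ['b', 'c', 'a', 'e', 'd']
'c': index 1 in ['b', 'c', 'a', 'e', 'd'] -> ['c', 'b', 'a', 'e', 'd']
'c': index 0 in ['c', 'b', 'a', 'e', 'd'] -> ['c', 'b', 'a', 'e', 'd']


Output: [3, 0, 2, 2, 4, 1, 4, 3, 1, 0]


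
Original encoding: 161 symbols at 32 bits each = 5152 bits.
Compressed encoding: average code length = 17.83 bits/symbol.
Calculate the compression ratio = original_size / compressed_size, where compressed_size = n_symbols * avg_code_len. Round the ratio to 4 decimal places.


original_size = n_symbols * orig_bits = 161 * 32 = 5152 bits
compressed_size = n_symbols * avg_code_len = 161 * 17.83 = 2870.63 bits
ratio = original_size / compressed_size = 5152 / 2870.63 = 1.7947

Compression ratio = 1.7947


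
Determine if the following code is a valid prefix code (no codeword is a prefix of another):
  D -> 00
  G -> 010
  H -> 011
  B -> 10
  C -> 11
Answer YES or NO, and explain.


Checking each pair (does one codeword prefix another?):
  D='00' vs G='010': no prefix
  D='00' vs H='011': no prefix
  D='00' vs B='10': no prefix
  D='00' vs C='11': no prefix
  G='010' vs D='00': no prefix
  G='010' vs H='011': no prefix
  G='010' vs B='10': no prefix
  G='010' vs C='11': no prefix
  H='011' vs D='00': no prefix
  H='011' vs G='010': no prefix
  H='011' vs B='10': no prefix
  H='011' vs C='11': no prefix
  B='10' vs D='00': no prefix
  B='10' vs G='010': no prefix
  B='10' vs H='011': no prefix
  B='10' vs C='11': no prefix
  C='11' vs D='00': no prefix
  C='11' vs G='010': no prefix
  C='11' vs H='011': no prefix
  C='11' vs B='10': no prefix
No violation found over all pairs.

YES -- this is a valid prefix code. No codeword is a prefix of any other codeword.


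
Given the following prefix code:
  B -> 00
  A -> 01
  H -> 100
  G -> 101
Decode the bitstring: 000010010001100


Decoding step by step:
Bits 00 -> B
Bits 00 -> B
Bits 100 -> H
Bits 100 -> H
Bits 01 -> A
Bits 100 -> H


Decoded message: BBHHAH


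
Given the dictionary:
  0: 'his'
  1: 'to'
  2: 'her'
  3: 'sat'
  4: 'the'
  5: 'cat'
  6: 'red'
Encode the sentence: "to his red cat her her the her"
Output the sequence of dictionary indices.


Look up each word in the dictionary:
  'to' -> 1
  'his' -> 0
  'red' -> 6
  'cat' -> 5
  'her' -> 2
  'her' -> 2
  'the' -> 4
  'her' -> 2

Encoded: [1, 0, 6, 5, 2, 2, 4, 2]


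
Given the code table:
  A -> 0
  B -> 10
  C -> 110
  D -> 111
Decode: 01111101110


Decoding:
0 -> A
111 -> D
110 -> C
111 -> D
0 -> A


Result: ADCDA


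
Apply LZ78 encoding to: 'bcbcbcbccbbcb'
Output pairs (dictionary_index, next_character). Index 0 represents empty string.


LZ78 encoding steps:
Dictionary: {0: ''}
Step 1: w='' (idx 0), next='b' -> output (0, 'b'), add 'b' as idx 1
Step 2: w='' (idx 0), next='c' -> output (0, 'c'), add 'c' as idx 2
Step 3: w='b' (idx 1), next='c' -> output (1, 'c'), add 'bc' as idx 3
Step 4: w='bc' (idx 3), next='b' -> output (3, 'b'), add 'bcb' as idx 4
Step 5: w='c' (idx 2), next='c' -> output (2, 'c'), add 'cc' as idx 5
Step 6: w='b' (idx 1), next='b' -> output (1, 'b'), add 'bb' as idx 6
Step 7: w='c' (idx 2), next='b' -> output (2, 'b'), add 'cb' as idx 7


Encoded: [(0, 'b'), (0, 'c'), (1, 'c'), (3, 'b'), (2, 'c'), (1, 'b'), (2, 'b')]


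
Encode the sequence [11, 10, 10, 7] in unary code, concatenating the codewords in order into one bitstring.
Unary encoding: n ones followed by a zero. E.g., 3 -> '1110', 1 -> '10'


Encode each number as n ones followed by a terminating 0:
  11 -> 111111111110 (12 bits)
  10 -> 11111111110 (11 bits)
  10 -> 11111111110 (11 bits)
  7 -> 11111110 (8 bits)
Total length = 12 + 11 + 11 + 8 = 42 bits.

Unary([11, 10, 10, 7]) = 111111111110111111111101111111111011111110 (42 bits)


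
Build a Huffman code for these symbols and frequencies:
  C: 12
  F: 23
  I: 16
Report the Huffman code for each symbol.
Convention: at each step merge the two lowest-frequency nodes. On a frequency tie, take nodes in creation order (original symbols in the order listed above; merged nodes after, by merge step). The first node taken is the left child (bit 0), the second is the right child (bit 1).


Huffman tree construction:
Step 1: Merge C(12) + I(16) = 28
Step 2: Merge F(23) + (C+I)(28) = 51
Read each symbol's code off the tree from the root (left child = 0, right child = 1).

Codes:
  C: 10 (length 2)
  F: 0 (length 1)
  I: 11 (length 2)
Average code length: 79/51 = 1.5490 bits/symbol


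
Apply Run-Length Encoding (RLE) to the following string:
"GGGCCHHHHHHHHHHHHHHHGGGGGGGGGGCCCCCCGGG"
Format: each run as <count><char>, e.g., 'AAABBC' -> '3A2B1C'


Scanning runs left to right:
  i=0: run of 'G' x 3 -> '3G'
  i=3: run of 'C' x 2 -> '2C'
  i=5: run of 'H' x 15 -> '15H'
  i=20: run of 'G' x 10 -> '10G'
  i=30: run of 'C' x 6 -> '6C'
  i=36: run of 'G' x 3 -> '3G'

RLE = 3G2C15H10G6C3G


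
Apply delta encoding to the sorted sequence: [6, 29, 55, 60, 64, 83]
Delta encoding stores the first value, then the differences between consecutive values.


First value: 6
Deltas:
  29 - 6 = 23
  55 - 29 = 26
  60 - 55 = 5
  64 - 60 = 4
  83 - 64 = 19


Delta encoded: [6, 23, 26, 5, 4, 19]


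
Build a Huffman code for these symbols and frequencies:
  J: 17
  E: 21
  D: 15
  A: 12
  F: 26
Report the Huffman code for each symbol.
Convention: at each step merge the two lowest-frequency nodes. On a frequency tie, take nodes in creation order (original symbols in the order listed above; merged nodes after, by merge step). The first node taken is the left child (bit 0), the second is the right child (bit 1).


Huffman tree construction:
Step 1: Merge A(12) + D(15) = 27
Step 2: Merge J(17) + E(21) = 38
Step 3: Merge F(26) + (A+D)(27) = 53
Step 4: Merge (J+E)(38) + (F+(A+D))(53) = 91
Read each symbol's code off the tree from the root (left child = 0, right child = 1).

Codes:
  J: 00 (length 2)
  E: 01 (length 2)
  D: 111 (length 3)
  A: 110 (length 3)
  F: 10 (length 2)
Average code length: 209/91 = 2.2967 bits/symbol


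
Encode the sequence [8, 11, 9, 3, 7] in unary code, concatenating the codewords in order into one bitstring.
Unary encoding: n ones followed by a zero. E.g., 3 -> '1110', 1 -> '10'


Encode each number as n ones followed by a terminating 0:
  8 -> 111111110 (9 bits)
  11 -> 111111111110 (12 bits)
  9 -> 1111111110 (10 bits)
  3 -> 1110 (4 bits)
  7 -> 11111110 (8 bits)
Total length = 9 + 12 + 10 + 4 + 8 = 43 bits.

Unary([8, 11, 9, 3, 7]) = 1111111101111111111101111111110111011111110 (43 bits)


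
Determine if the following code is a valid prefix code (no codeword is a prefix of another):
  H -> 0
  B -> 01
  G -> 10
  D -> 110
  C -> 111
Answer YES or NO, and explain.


Checking each pair (does one codeword prefix another?):
  H='0' vs B='01': prefix -- VIOLATION

NO -- this is NOT a valid prefix code. H (0) is a prefix of B (01).


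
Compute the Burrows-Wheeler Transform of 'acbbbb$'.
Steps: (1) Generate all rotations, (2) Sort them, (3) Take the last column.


Rotations (sorted):
  0: $acbbbb -> last char: b
  1: acbbbb$ -> last char: $
  2: b$acbbb -> last char: b
  3: bb$acbb -> last char: b
  4: bbb$acb -> last char: b
  5: bbbb$ac -> last char: c
  6: cbbbb$a -> last char: a


BWT = b$bbbca


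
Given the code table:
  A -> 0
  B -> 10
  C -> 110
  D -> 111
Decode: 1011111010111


Decoding:
10 -> B
111 -> D
110 -> C
10 -> B
111 -> D


Result: BDCBD


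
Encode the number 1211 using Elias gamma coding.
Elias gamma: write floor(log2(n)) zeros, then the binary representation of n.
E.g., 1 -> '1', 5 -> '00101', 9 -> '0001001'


num_bits = floor(log2(1211)) + 1 = 11
leading_zeros = num_bits - 1 = 10
binary(1211) = 10010111011

Elias gamma(1211) = '0000000000' + '10010111011' = 000000000010010111011 (21 bits)


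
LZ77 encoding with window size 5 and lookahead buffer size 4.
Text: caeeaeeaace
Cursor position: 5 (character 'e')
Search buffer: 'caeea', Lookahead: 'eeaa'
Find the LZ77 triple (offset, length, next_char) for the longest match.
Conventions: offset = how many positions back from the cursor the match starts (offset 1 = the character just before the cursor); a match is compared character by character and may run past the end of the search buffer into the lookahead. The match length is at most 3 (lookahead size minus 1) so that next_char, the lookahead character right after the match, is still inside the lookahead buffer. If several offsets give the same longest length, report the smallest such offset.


Try each offset into the search buffer:
  offset=1 (pos 4, char 'a'): match length 0
  offset=2 (pos 3, char 'e'): match length 1
  offset=3 (pos 2, char 'e'): match length 3
  offset=4 (pos 1, char 'a'): match length 0
  offset=5 (pos 0, char 'c'): match length 0
Longest match has length 3 at offset 3.
next_char = character at position 5 + 3 = 8 -> 'a'

Best match: offset=3, length=3 (matching 'eea' starting at position 2)
LZ77 triple: (3, 3, 'a')


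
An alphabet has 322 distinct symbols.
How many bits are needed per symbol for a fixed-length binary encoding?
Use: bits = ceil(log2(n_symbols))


log2(322) = 8.3309
Bracket: 2^8 = 256 < 322 <= 2^9 = 512
So ceil(log2(322)) = 9

bits = ceil(log2(322)) = ceil(8.3309) = 9 bits


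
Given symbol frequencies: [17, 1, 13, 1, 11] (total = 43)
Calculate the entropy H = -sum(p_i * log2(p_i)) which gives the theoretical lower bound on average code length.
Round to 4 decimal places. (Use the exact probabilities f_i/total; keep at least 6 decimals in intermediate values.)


Per-symbol terms -p_i * log2(p_i) with p_i = f_i/43:
  p = 17/43 = 0.395349: log2(p) = -1.338802, -p*log2(p) = 0.529294
  p = 1/43 = 0.023256: log2(p) = -5.426265, -p*log2(p) = 0.126192
  p = 13/43 = 0.302326: log2(p) = -1.725825, -p*log2(p) = 0.521761
  p = 1/43 = 0.023256: log2(p) = -5.426265, -p*log2(p) = 0.126192
  p = 11/43 = 0.255814: log2(p) = -1.966833, -p*log2(p) = 0.503143
H = 0.529294 + 0.126192 + 0.521761 + 0.126192 + 0.503143 = 1.806582

H = 1.8066 bits/symbol


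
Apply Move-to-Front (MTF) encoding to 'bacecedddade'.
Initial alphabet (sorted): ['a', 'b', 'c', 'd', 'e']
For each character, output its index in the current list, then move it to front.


MTF encoding:
'b': index 1 in ['a', 'b', 'c', 'd', 'e'] -> ['b', 'a', 'c', 'd', 'e']
'a': index 1 in ['b', 'a', 'c', 'd', 'e'] -> ['a', 'b', 'c', 'd', 'e']
'c': index 2 in ['a', 'b', 'c', 'd', 'e'] -> ['c', 'a', 'b', 'd', 'e']
'e': index 4 in ['c', 'a', 'b', 'd', 'e'] -> ['e', 'c', 'a', 'b', 'd']
'c': index 1 in ['e', 'c', 'a', 'b', 'd'] -> ['c', 'e', 'a', 'b', 'd']
'e': index 1 in ['c', 'e', 'a', 'b', 'd'] -> ['e', 'c', 'a', 'b', 'd']
'd': index 4 in ['e', 'c', 'a', 'b', 'd'] -> ['d', 'e', 'c', 'a', 'b']
'd': index 0 in ['d', 'e', 'c', 'a', 'b'] -> ['d', 'e', 'c', 'a', 'b']
'd': index 0 in ['d', 'e', 'c', 'a', 'b'] -> ['d', 'e', 'c', 'a', 'b']
'a': index 3 in ['d', 'e', 'c', 'a', 'b'] -> ['a', 'd', 'e', 'c', 'b']
'd': index 1 in ['a', 'd', 'e', 'c', 'b'] -> ['d', 'a', 'e', 'c', 'b']
'e': index 2 in ['d', 'a', 'e', 'c', 'b'] -> ['e', 'd', 'a', 'c', 'b']


Output: [1, 1, 2, 4, 1, 1, 4, 0, 0, 3, 1, 2]
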